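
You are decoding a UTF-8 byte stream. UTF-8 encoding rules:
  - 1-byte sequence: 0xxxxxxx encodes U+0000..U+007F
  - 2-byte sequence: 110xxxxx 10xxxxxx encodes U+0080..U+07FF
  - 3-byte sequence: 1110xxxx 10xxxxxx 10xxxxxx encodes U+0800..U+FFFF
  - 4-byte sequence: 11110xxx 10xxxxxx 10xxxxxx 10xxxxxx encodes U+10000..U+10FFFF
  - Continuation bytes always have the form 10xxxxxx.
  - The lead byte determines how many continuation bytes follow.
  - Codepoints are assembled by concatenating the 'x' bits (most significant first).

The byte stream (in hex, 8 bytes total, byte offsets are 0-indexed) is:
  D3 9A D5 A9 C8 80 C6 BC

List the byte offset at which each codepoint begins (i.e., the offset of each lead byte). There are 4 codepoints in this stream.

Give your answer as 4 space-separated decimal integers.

Answer: 0 2 4 6

Derivation:
Byte[0]=D3: 2-byte lead, need 1 cont bytes. acc=0x13
Byte[1]=9A: continuation. acc=(acc<<6)|0x1A=0x4DA
Completed: cp=U+04DA (starts at byte 0)
Byte[2]=D5: 2-byte lead, need 1 cont bytes. acc=0x15
Byte[3]=A9: continuation. acc=(acc<<6)|0x29=0x569
Completed: cp=U+0569 (starts at byte 2)
Byte[4]=C8: 2-byte lead, need 1 cont bytes. acc=0x8
Byte[5]=80: continuation. acc=(acc<<6)|0x00=0x200
Completed: cp=U+0200 (starts at byte 4)
Byte[6]=C6: 2-byte lead, need 1 cont bytes. acc=0x6
Byte[7]=BC: continuation. acc=(acc<<6)|0x3C=0x1BC
Completed: cp=U+01BC (starts at byte 6)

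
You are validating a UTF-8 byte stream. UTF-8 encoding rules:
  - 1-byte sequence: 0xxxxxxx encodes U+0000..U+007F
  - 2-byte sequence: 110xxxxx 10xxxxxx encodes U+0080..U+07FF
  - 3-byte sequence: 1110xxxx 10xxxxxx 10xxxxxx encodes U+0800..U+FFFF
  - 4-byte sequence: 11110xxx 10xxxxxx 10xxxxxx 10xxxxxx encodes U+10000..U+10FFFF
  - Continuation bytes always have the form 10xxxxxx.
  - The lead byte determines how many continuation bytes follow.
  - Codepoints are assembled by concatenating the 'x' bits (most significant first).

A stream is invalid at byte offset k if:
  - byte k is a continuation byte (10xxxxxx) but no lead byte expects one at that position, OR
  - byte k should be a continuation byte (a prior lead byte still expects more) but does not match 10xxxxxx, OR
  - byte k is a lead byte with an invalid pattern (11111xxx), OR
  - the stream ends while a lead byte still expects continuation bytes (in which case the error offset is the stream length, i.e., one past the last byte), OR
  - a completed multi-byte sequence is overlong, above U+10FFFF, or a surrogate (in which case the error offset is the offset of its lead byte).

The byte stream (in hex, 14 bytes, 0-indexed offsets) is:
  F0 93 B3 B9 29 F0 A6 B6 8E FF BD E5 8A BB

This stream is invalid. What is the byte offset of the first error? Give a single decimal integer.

Byte[0]=F0: 4-byte lead, need 3 cont bytes. acc=0x0
Byte[1]=93: continuation. acc=(acc<<6)|0x13=0x13
Byte[2]=B3: continuation. acc=(acc<<6)|0x33=0x4F3
Byte[3]=B9: continuation. acc=(acc<<6)|0x39=0x13CF9
Completed: cp=U+13CF9 (starts at byte 0)
Byte[4]=29: 1-byte ASCII. cp=U+0029
Byte[5]=F0: 4-byte lead, need 3 cont bytes. acc=0x0
Byte[6]=A6: continuation. acc=(acc<<6)|0x26=0x26
Byte[7]=B6: continuation. acc=(acc<<6)|0x36=0x9B6
Byte[8]=8E: continuation. acc=(acc<<6)|0x0E=0x26D8E
Completed: cp=U+26D8E (starts at byte 5)
Byte[9]=FF: INVALID lead byte (not 0xxx/110x/1110/11110)

Answer: 9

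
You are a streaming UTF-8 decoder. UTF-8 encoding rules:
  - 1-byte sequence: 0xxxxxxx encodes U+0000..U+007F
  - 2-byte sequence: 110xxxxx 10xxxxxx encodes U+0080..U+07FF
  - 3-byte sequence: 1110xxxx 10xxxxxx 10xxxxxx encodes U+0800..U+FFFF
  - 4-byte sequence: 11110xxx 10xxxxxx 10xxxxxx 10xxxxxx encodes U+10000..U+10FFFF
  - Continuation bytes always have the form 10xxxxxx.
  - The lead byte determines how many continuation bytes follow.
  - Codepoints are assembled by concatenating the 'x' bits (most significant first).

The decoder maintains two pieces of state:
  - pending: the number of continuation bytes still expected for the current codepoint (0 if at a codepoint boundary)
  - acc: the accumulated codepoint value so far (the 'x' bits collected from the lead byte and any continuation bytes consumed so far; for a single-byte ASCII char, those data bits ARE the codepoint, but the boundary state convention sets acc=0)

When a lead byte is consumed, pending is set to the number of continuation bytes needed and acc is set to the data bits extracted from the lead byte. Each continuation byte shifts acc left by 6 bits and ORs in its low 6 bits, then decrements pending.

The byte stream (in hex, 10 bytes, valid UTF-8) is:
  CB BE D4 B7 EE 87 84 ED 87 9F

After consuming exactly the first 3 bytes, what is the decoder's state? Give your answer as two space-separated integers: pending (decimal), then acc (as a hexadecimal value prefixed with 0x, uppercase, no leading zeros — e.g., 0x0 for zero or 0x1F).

Byte[0]=CB: 2-byte lead. pending=1, acc=0xB
Byte[1]=BE: continuation. acc=(acc<<6)|0x3E=0x2FE, pending=0
Byte[2]=D4: 2-byte lead. pending=1, acc=0x14

Answer: 1 0x14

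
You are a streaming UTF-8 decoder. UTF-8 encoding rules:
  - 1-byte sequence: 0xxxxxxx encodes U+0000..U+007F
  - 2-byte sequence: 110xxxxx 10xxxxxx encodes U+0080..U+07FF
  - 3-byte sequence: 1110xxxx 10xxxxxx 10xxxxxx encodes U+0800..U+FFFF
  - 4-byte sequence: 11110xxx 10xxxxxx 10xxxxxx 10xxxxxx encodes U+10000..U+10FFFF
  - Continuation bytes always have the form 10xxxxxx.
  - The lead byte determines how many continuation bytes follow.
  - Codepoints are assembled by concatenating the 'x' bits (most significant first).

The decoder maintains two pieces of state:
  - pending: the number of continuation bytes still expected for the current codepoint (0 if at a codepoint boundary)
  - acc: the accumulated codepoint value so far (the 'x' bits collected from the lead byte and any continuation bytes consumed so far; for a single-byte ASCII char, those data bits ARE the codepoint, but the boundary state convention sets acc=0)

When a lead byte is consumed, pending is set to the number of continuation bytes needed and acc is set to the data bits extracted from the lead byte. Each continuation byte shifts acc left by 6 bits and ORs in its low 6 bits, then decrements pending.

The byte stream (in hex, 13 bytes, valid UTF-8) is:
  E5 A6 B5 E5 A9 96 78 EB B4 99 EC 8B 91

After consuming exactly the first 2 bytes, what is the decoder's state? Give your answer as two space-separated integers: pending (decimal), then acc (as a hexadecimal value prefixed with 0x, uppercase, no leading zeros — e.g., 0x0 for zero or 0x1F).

Answer: 1 0x166

Derivation:
Byte[0]=E5: 3-byte lead. pending=2, acc=0x5
Byte[1]=A6: continuation. acc=(acc<<6)|0x26=0x166, pending=1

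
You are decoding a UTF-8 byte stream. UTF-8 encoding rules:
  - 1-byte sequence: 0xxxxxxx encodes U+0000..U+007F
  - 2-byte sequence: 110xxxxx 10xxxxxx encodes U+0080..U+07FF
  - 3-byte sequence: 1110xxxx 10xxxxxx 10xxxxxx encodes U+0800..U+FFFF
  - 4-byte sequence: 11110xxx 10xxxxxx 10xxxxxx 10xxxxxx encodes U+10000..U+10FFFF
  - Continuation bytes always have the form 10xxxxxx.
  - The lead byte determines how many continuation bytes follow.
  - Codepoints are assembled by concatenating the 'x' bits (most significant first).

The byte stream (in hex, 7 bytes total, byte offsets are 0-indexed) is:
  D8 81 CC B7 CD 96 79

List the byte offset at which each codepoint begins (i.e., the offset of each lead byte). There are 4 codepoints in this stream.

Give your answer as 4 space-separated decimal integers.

Byte[0]=D8: 2-byte lead, need 1 cont bytes. acc=0x18
Byte[1]=81: continuation. acc=(acc<<6)|0x01=0x601
Completed: cp=U+0601 (starts at byte 0)
Byte[2]=CC: 2-byte lead, need 1 cont bytes. acc=0xC
Byte[3]=B7: continuation. acc=(acc<<6)|0x37=0x337
Completed: cp=U+0337 (starts at byte 2)
Byte[4]=CD: 2-byte lead, need 1 cont bytes. acc=0xD
Byte[5]=96: continuation. acc=(acc<<6)|0x16=0x356
Completed: cp=U+0356 (starts at byte 4)
Byte[6]=79: 1-byte ASCII. cp=U+0079

Answer: 0 2 4 6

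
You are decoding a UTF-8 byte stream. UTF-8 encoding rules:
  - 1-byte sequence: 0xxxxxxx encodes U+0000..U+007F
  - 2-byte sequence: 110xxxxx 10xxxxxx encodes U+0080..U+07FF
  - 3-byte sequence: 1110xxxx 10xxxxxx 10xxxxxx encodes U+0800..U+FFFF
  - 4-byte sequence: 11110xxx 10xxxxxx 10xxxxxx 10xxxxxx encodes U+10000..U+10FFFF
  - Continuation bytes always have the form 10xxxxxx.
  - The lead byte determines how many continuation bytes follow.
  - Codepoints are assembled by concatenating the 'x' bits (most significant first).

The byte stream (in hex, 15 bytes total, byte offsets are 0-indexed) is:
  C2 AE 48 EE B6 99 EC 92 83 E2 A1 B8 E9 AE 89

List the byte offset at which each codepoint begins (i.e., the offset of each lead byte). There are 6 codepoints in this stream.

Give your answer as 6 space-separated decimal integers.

Answer: 0 2 3 6 9 12

Derivation:
Byte[0]=C2: 2-byte lead, need 1 cont bytes. acc=0x2
Byte[1]=AE: continuation. acc=(acc<<6)|0x2E=0xAE
Completed: cp=U+00AE (starts at byte 0)
Byte[2]=48: 1-byte ASCII. cp=U+0048
Byte[3]=EE: 3-byte lead, need 2 cont bytes. acc=0xE
Byte[4]=B6: continuation. acc=(acc<<6)|0x36=0x3B6
Byte[5]=99: continuation. acc=(acc<<6)|0x19=0xED99
Completed: cp=U+ED99 (starts at byte 3)
Byte[6]=EC: 3-byte lead, need 2 cont bytes. acc=0xC
Byte[7]=92: continuation. acc=(acc<<6)|0x12=0x312
Byte[8]=83: continuation. acc=(acc<<6)|0x03=0xC483
Completed: cp=U+C483 (starts at byte 6)
Byte[9]=E2: 3-byte lead, need 2 cont bytes. acc=0x2
Byte[10]=A1: continuation. acc=(acc<<6)|0x21=0xA1
Byte[11]=B8: continuation. acc=(acc<<6)|0x38=0x2878
Completed: cp=U+2878 (starts at byte 9)
Byte[12]=E9: 3-byte lead, need 2 cont bytes. acc=0x9
Byte[13]=AE: continuation. acc=(acc<<6)|0x2E=0x26E
Byte[14]=89: continuation. acc=(acc<<6)|0x09=0x9B89
Completed: cp=U+9B89 (starts at byte 12)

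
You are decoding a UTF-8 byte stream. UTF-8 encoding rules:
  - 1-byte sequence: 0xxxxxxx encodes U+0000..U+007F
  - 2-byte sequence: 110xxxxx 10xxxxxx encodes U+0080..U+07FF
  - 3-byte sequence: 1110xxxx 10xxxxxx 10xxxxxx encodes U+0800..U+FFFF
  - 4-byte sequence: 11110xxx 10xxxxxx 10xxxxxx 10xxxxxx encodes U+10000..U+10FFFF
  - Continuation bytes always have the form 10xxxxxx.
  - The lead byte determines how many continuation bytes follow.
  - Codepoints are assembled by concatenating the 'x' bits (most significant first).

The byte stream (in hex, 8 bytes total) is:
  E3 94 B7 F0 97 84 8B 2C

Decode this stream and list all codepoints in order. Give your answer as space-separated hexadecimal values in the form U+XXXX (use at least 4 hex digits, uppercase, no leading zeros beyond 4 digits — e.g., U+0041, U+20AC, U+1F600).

Answer: U+3537 U+1710B U+002C

Derivation:
Byte[0]=E3: 3-byte lead, need 2 cont bytes. acc=0x3
Byte[1]=94: continuation. acc=(acc<<6)|0x14=0xD4
Byte[2]=B7: continuation. acc=(acc<<6)|0x37=0x3537
Completed: cp=U+3537 (starts at byte 0)
Byte[3]=F0: 4-byte lead, need 3 cont bytes. acc=0x0
Byte[4]=97: continuation. acc=(acc<<6)|0x17=0x17
Byte[5]=84: continuation. acc=(acc<<6)|0x04=0x5C4
Byte[6]=8B: continuation. acc=(acc<<6)|0x0B=0x1710B
Completed: cp=U+1710B (starts at byte 3)
Byte[7]=2C: 1-byte ASCII. cp=U+002C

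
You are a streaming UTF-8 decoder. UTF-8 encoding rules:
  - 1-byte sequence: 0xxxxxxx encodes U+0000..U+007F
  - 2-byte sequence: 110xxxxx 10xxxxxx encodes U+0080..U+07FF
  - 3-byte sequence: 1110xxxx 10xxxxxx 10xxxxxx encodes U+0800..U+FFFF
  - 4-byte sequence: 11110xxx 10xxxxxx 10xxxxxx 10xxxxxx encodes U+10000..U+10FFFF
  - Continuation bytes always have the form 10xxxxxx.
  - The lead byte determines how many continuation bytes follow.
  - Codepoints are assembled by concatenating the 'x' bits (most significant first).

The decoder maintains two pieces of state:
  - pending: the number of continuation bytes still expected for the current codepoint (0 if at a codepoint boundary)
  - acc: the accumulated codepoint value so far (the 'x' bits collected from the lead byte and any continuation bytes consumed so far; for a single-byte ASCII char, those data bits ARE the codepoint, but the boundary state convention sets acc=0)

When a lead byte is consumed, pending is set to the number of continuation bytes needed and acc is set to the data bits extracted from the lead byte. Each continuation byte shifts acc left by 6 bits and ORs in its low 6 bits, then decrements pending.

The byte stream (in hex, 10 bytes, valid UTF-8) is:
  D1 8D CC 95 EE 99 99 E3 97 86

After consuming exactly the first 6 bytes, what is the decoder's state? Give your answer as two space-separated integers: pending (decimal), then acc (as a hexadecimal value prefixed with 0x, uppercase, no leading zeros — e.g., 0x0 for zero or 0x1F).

Answer: 1 0x399

Derivation:
Byte[0]=D1: 2-byte lead. pending=1, acc=0x11
Byte[1]=8D: continuation. acc=(acc<<6)|0x0D=0x44D, pending=0
Byte[2]=CC: 2-byte lead. pending=1, acc=0xC
Byte[3]=95: continuation. acc=(acc<<6)|0x15=0x315, pending=0
Byte[4]=EE: 3-byte lead. pending=2, acc=0xE
Byte[5]=99: continuation. acc=(acc<<6)|0x19=0x399, pending=1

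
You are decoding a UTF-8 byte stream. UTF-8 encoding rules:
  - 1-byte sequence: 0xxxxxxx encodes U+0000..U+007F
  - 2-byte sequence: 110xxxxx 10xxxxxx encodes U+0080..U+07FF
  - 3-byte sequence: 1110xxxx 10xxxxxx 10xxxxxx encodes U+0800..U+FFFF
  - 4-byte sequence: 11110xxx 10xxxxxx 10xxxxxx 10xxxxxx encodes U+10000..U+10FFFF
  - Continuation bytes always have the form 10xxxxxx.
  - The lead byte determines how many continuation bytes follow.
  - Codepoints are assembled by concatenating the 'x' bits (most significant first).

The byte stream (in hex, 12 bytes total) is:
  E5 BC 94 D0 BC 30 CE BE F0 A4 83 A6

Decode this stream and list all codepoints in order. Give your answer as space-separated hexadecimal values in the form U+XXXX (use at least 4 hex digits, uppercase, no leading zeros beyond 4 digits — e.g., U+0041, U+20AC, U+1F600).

Answer: U+5F14 U+043C U+0030 U+03BE U+240E6

Derivation:
Byte[0]=E5: 3-byte lead, need 2 cont bytes. acc=0x5
Byte[1]=BC: continuation. acc=(acc<<6)|0x3C=0x17C
Byte[2]=94: continuation. acc=(acc<<6)|0x14=0x5F14
Completed: cp=U+5F14 (starts at byte 0)
Byte[3]=D0: 2-byte lead, need 1 cont bytes. acc=0x10
Byte[4]=BC: continuation. acc=(acc<<6)|0x3C=0x43C
Completed: cp=U+043C (starts at byte 3)
Byte[5]=30: 1-byte ASCII. cp=U+0030
Byte[6]=CE: 2-byte lead, need 1 cont bytes. acc=0xE
Byte[7]=BE: continuation. acc=(acc<<6)|0x3E=0x3BE
Completed: cp=U+03BE (starts at byte 6)
Byte[8]=F0: 4-byte lead, need 3 cont bytes. acc=0x0
Byte[9]=A4: continuation. acc=(acc<<6)|0x24=0x24
Byte[10]=83: continuation. acc=(acc<<6)|0x03=0x903
Byte[11]=A6: continuation. acc=(acc<<6)|0x26=0x240E6
Completed: cp=U+240E6 (starts at byte 8)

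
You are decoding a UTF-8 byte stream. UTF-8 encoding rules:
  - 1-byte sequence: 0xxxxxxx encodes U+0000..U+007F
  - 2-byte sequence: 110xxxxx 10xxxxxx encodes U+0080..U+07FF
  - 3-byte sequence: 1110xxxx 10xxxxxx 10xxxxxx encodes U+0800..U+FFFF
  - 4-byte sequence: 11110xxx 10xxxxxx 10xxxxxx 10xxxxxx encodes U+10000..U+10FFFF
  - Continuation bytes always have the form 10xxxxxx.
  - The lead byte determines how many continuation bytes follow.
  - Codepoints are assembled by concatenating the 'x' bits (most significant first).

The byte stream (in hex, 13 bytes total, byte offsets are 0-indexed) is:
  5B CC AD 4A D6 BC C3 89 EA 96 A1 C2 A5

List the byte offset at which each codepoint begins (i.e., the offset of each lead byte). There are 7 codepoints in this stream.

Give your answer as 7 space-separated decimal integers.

Byte[0]=5B: 1-byte ASCII. cp=U+005B
Byte[1]=CC: 2-byte lead, need 1 cont bytes. acc=0xC
Byte[2]=AD: continuation. acc=(acc<<6)|0x2D=0x32D
Completed: cp=U+032D (starts at byte 1)
Byte[3]=4A: 1-byte ASCII. cp=U+004A
Byte[4]=D6: 2-byte lead, need 1 cont bytes. acc=0x16
Byte[5]=BC: continuation. acc=(acc<<6)|0x3C=0x5BC
Completed: cp=U+05BC (starts at byte 4)
Byte[6]=C3: 2-byte lead, need 1 cont bytes. acc=0x3
Byte[7]=89: continuation. acc=(acc<<6)|0x09=0xC9
Completed: cp=U+00C9 (starts at byte 6)
Byte[8]=EA: 3-byte lead, need 2 cont bytes. acc=0xA
Byte[9]=96: continuation. acc=(acc<<6)|0x16=0x296
Byte[10]=A1: continuation. acc=(acc<<6)|0x21=0xA5A1
Completed: cp=U+A5A1 (starts at byte 8)
Byte[11]=C2: 2-byte lead, need 1 cont bytes. acc=0x2
Byte[12]=A5: continuation. acc=(acc<<6)|0x25=0xA5
Completed: cp=U+00A5 (starts at byte 11)

Answer: 0 1 3 4 6 8 11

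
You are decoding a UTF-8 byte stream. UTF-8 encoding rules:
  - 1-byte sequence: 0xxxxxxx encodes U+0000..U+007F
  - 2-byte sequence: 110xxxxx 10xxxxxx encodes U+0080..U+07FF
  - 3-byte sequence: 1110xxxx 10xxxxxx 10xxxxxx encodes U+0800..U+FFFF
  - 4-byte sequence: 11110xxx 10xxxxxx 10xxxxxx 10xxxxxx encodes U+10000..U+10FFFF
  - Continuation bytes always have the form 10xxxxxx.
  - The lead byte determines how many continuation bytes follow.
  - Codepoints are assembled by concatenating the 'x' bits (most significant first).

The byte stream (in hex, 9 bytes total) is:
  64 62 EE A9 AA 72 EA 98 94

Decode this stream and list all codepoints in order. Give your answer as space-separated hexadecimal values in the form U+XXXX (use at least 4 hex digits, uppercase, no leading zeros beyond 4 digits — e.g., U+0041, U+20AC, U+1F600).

Answer: U+0064 U+0062 U+EA6A U+0072 U+A614

Derivation:
Byte[0]=64: 1-byte ASCII. cp=U+0064
Byte[1]=62: 1-byte ASCII. cp=U+0062
Byte[2]=EE: 3-byte lead, need 2 cont bytes. acc=0xE
Byte[3]=A9: continuation. acc=(acc<<6)|0x29=0x3A9
Byte[4]=AA: continuation. acc=(acc<<6)|0x2A=0xEA6A
Completed: cp=U+EA6A (starts at byte 2)
Byte[5]=72: 1-byte ASCII. cp=U+0072
Byte[6]=EA: 3-byte lead, need 2 cont bytes. acc=0xA
Byte[7]=98: continuation. acc=(acc<<6)|0x18=0x298
Byte[8]=94: continuation. acc=(acc<<6)|0x14=0xA614
Completed: cp=U+A614 (starts at byte 6)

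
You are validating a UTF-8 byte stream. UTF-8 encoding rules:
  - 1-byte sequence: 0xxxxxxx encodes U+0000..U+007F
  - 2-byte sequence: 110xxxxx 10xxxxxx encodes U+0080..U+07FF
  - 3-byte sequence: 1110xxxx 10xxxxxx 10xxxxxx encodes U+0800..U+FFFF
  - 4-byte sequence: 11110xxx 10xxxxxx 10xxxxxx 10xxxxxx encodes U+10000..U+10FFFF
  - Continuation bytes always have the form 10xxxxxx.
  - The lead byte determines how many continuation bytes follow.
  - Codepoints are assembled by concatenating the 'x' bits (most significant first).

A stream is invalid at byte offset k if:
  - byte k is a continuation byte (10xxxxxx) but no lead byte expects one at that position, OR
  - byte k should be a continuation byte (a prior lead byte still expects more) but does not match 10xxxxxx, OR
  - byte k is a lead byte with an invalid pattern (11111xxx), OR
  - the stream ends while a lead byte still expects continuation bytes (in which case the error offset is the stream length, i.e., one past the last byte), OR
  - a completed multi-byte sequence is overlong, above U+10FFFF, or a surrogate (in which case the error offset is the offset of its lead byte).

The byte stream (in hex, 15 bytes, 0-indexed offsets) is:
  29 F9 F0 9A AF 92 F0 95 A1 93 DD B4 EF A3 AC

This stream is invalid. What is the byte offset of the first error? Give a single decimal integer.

Byte[0]=29: 1-byte ASCII. cp=U+0029
Byte[1]=F9: INVALID lead byte (not 0xxx/110x/1110/11110)

Answer: 1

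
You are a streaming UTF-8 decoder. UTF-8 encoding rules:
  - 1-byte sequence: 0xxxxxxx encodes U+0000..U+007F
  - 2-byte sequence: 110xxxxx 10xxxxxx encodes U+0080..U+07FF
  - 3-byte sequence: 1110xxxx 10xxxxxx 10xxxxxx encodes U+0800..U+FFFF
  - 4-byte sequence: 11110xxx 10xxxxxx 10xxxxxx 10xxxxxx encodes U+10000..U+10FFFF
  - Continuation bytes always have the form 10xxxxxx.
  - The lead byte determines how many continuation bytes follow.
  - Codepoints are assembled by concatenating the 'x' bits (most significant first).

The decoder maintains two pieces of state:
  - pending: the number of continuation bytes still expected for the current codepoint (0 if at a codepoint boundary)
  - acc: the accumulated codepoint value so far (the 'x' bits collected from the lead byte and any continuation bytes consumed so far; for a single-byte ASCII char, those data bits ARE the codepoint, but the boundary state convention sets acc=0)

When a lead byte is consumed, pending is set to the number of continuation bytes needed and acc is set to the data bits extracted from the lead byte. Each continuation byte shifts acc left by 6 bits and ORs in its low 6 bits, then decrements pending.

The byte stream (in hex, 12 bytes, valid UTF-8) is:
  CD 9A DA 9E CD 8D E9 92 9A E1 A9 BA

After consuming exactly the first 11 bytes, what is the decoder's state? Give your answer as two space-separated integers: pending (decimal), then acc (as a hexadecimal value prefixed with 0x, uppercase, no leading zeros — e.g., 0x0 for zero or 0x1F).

Byte[0]=CD: 2-byte lead. pending=1, acc=0xD
Byte[1]=9A: continuation. acc=(acc<<6)|0x1A=0x35A, pending=0
Byte[2]=DA: 2-byte lead. pending=1, acc=0x1A
Byte[3]=9E: continuation. acc=(acc<<6)|0x1E=0x69E, pending=0
Byte[4]=CD: 2-byte lead. pending=1, acc=0xD
Byte[5]=8D: continuation. acc=(acc<<6)|0x0D=0x34D, pending=0
Byte[6]=E9: 3-byte lead. pending=2, acc=0x9
Byte[7]=92: continuation. acc=(acc<<6)|0x12=0x252, pending=1
Byte[8]=9A: continuation. acc=(acc<<6)|0x1A=0x949A, pending=0
Byte[9]=E1: 3-byte lead. pending=2, acc=0x1
Byte[10]=A9: continuation. acc=(acc<<6)|0x29=0x69, pending=1

Answer: 1 0x69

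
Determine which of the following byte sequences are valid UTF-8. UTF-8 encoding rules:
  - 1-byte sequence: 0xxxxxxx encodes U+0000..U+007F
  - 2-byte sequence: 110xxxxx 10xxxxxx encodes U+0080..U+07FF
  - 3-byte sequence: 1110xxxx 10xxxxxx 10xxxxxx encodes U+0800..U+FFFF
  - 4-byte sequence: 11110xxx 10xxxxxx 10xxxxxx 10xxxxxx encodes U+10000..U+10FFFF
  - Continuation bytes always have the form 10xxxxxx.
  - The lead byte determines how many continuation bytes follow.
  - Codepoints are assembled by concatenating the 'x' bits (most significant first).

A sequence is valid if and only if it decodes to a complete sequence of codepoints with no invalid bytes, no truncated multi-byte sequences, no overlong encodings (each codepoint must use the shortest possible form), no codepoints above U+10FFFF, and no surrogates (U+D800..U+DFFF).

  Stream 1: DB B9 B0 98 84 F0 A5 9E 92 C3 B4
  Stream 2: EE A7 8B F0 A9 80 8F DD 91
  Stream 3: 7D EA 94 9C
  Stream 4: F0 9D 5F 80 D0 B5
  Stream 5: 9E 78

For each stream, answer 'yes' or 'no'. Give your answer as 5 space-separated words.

Answer: no yes yes no no

Derivation:
Stream 1: error at byte offset 2. INVALID
Stream 2: decodes cleanly. VALID
Stream 3: decodes cleanly. VALID
Stream 4: error at byte offset 2. INVALID
Stream 5: error at byte offset 0. INVALID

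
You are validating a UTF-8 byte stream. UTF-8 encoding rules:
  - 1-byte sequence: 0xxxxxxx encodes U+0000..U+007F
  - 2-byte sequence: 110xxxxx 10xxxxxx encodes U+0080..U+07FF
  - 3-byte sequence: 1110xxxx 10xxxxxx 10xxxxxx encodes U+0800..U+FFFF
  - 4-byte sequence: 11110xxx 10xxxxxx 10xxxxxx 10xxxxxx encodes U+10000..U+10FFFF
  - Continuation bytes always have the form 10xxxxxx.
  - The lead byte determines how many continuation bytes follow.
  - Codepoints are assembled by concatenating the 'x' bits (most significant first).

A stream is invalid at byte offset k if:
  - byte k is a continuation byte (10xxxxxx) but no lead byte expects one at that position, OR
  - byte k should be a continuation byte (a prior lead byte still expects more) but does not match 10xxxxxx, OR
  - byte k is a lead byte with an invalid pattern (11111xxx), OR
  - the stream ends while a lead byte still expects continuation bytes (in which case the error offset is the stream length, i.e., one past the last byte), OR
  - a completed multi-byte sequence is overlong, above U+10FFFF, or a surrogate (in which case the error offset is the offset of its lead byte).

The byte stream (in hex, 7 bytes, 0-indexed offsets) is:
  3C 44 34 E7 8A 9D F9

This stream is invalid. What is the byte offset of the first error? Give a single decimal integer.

Byte[0]=3C: 1-byte ASCII. cp=U+003C
Byte[1]=44: 1-byte ASCII. cp=U+0044
Byte[2]=34: 1-byte ASCII. cp=U+0034
Byte[3]=E7: 3-byte lead, need 2 cont bytes. acc=0x7
Byte[4]=8A: continuation. acc=(acc<<6)|0x0A=0x1CA
Byte[5]=9D: continuation. acc=(acc<<6)|0x1D=0x729D
Completed: cp=U+729D (starts at byte 3)
Byte[6]=F9: INVALID lead byte (not 0xxx/110x/1110/11110)

Answer: 6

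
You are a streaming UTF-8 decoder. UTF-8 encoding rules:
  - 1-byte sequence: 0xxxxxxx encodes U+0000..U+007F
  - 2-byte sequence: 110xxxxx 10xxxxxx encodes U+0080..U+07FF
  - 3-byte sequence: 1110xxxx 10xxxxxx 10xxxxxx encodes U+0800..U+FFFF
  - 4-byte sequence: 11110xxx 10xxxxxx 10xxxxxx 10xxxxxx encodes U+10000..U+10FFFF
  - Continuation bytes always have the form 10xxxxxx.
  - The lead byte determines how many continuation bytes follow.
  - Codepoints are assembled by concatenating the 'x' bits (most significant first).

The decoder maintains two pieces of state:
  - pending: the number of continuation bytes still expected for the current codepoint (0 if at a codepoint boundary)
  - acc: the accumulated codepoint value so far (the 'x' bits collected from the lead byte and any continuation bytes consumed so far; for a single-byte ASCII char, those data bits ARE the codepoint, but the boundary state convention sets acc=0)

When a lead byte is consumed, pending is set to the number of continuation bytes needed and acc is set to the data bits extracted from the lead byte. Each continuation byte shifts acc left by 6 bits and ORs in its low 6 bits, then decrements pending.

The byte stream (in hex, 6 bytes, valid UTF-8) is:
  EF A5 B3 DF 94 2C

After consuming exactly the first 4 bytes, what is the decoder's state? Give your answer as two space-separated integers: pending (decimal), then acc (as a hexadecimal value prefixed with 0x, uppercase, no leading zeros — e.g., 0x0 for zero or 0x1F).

Byte[0]=EF: 3-byte lead. pending=2, acc=0xF
Byte[1]=A5: continuation. acc=(acc<<6)|0x25=0x3E5, pending=1
Byte[2]=B3: continuation. acc=(acc<<6)|0x33=0xF973, pending=0
Byte[3]=DF: 2-byte lead. pending=1, acc=0x1F

Answer: 1 0x1F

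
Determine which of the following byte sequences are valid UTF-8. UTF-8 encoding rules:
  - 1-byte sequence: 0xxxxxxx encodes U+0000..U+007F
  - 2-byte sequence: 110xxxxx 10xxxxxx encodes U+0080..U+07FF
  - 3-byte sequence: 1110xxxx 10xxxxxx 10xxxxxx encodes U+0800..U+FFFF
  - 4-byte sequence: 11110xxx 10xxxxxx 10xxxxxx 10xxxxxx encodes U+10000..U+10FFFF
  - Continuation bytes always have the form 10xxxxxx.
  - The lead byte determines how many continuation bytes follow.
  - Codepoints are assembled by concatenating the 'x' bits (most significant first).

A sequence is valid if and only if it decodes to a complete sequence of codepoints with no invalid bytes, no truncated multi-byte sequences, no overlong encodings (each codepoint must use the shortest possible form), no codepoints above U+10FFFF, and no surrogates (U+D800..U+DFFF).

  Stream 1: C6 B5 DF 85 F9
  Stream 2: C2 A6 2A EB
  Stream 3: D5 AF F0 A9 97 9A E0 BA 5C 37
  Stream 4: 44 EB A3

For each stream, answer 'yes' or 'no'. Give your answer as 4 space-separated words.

Stream 1: error at byte offset 4. INVALID
Stream 2: error at byte offset 4. INVALID
Stream 3: error at byte offset 8. INVALID
Stream 4: error at byte offset 3. INVALID

Answer: no no no no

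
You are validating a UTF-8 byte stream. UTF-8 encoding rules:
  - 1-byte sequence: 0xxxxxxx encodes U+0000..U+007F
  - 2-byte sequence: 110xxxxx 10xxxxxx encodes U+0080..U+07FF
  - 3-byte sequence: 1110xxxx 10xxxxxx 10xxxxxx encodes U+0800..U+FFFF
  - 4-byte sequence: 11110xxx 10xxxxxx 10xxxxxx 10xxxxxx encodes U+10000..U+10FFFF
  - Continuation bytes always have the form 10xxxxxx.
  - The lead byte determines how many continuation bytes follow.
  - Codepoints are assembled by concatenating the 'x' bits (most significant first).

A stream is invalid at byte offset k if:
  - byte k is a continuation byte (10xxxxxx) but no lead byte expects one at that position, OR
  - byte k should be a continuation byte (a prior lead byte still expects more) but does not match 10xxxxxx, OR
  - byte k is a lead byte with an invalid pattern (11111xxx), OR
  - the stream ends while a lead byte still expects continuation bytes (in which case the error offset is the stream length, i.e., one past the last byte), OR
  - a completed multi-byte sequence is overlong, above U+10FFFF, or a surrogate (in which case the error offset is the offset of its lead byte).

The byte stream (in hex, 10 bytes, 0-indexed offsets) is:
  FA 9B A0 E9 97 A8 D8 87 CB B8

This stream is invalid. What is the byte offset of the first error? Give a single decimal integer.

Answer: 0

Derivation:
Byte[0]=FA: INVALID lead byte (not 0xxx/110x/1110/11110)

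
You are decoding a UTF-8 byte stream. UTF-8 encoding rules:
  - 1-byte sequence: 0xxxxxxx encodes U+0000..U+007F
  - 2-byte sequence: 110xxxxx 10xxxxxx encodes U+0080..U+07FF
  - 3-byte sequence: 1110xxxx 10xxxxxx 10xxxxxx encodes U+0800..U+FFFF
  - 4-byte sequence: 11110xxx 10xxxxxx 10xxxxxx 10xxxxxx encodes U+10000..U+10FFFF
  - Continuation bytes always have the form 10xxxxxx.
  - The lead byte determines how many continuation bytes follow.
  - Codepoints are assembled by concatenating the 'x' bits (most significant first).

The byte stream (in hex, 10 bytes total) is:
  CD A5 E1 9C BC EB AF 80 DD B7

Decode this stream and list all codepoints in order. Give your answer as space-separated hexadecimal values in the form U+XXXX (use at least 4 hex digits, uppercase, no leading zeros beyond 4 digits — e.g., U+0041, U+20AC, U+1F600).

Byte[0]=CD: 2-byte lead, need 1 cont bytes. acc=0xD
Byte[1]=A5: continuation. acc=(acc<<6)|0x25=0x365
Completed: cp=U+0365 (starts at byte 0)
Byte[2]=E1: 3-byte lead, need 2 cont bytes. acc=0x1
Byte[3]=9C: continuation. acc=(acc<<6)|0x1C=0x5C
Byte[4]=BC: continuation. acc=(acc<<6)|0x3C=0x173C
Completed: cp=U+173C (starts at byte 2)
Byte[5]=EB: 3-byte lead, need 2 cont bytes. acc=0xB
Byte[6]=AF: continuation. acc=(acc<<6)|0x2F=0x2EF
Byte[7]=80: continuation. acc=(acc<<6)|0x00=0xBBC0
Completed: cp=U+BBC0 (starts at byte 5)
Byte[8]=DD: 2-byte lead, need 1 cont bytes. acc=0x1D
Byte[9]=B7: continuation. acc=(acc<<6)|0x37=0x777
Completed: cp=U+0777 (starts at byte 8)

Answer: U+0365 U+173C U+BBC0 U+0777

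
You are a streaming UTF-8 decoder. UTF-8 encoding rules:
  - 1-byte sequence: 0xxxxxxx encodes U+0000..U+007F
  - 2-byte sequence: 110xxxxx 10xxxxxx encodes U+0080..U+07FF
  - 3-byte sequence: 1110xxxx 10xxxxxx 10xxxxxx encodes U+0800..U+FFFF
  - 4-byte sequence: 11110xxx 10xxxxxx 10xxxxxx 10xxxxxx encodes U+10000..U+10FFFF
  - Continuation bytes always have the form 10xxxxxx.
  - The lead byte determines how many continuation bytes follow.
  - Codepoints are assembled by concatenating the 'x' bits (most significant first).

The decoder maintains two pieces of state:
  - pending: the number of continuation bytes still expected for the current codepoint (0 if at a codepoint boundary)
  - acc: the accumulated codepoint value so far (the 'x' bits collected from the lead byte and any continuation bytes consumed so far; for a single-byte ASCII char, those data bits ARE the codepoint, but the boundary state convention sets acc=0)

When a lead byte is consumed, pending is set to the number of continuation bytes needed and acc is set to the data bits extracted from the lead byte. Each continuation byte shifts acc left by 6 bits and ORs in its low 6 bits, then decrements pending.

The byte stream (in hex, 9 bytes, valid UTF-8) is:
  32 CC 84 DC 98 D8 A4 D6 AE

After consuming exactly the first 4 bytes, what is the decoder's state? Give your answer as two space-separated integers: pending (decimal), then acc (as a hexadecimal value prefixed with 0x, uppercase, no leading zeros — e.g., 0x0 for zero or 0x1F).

Byte[0]=32: 1-byte. pending=0, acc=0x0
Byte[1]=CC: 2-byte lead. pending=1, acc=0xC
Byte[2]=84: continuation. acc=(acc<<6)|0x04=0x304, pending=0
Byte[3]=DC: 2-byte lead. pending=1, acc=0x1C

Answer: 1 0x1C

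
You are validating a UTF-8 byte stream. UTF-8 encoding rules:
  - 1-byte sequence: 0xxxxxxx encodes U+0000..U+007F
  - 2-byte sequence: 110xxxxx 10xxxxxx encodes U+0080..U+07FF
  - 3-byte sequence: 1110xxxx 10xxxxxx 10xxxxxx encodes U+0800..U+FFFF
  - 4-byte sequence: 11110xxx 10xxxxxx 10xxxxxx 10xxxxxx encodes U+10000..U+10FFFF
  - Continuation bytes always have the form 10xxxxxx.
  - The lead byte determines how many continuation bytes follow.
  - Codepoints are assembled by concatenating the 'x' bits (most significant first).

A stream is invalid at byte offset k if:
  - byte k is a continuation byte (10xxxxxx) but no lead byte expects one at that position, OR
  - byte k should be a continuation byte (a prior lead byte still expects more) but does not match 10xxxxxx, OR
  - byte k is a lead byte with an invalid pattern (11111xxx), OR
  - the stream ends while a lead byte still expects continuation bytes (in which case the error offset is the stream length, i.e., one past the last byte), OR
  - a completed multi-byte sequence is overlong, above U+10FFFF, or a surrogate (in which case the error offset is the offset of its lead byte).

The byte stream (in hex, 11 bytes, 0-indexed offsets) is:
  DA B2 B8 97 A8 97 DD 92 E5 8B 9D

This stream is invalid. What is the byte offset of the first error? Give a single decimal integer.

Byte[0]=DA: 2-byte lead, need 1 cont bytes. acc=0x1A
Byte[1]=B2: continuation. acc=(acc<<6)|0x32=0x6B2
Completed: cp=U+06B2 (starts at byte 0)
Byte[2]=B8: INVALID lead byte (not 0xxx/110x/1110/11110)

Answer: 2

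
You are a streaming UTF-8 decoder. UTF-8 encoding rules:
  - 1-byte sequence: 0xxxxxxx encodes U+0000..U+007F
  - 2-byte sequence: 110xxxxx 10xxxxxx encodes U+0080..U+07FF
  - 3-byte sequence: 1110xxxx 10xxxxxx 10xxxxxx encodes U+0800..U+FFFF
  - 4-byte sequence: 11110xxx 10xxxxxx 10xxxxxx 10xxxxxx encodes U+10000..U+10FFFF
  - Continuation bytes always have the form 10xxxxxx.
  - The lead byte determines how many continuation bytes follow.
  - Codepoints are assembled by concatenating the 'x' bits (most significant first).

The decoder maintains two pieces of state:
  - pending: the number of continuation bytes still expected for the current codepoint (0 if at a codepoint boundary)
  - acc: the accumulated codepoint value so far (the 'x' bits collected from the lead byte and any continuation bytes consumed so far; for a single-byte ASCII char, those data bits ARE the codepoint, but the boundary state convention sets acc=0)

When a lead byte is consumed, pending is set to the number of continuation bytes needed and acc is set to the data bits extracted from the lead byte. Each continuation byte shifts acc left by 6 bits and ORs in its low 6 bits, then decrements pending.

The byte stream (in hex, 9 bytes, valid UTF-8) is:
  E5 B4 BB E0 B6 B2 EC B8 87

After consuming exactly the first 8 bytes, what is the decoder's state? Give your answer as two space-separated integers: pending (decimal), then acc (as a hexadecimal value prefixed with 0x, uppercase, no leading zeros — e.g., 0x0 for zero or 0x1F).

Byte[0]=E5: 3-byte lead. pending=2, acc=0x5
Byte[1]=B4: continuation. acc=(acc<<6)|0x34=0x174, pending=1
Byte[2]=BB: continuation. acc=(acc<<6)|0x3B=0x5D3B, pending=0
Byte[3]=E0: 3-byte lead. pending=2, acc=0x0
Byte[4]=B6: continuation. acc=(acc<<6)|0x36=0x36, pending=1
Byte[5]=B2: continuation. acc=(acc<<6)|0x32=0xDB2, pending=0
Byte[6]=EC: 3-byte lead. pending=2, acc=0xC
Byte[7]=B8: continuation. acc=(acc<<6)|0x38=0x338, pending=1

Answer: 1 0x338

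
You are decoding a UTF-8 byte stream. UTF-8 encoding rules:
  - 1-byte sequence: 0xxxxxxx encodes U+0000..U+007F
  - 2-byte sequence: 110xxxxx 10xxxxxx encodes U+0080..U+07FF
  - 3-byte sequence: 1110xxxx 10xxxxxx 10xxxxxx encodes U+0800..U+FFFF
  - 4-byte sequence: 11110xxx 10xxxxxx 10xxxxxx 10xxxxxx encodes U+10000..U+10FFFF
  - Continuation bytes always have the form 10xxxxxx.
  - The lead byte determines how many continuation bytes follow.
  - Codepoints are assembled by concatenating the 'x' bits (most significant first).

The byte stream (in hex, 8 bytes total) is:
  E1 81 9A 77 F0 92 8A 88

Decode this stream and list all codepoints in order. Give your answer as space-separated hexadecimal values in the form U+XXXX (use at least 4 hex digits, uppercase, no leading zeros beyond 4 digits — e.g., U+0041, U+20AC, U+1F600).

Byte[0]=E1: 3-byte lead, need 2 cont bytes. acc=0x1
Byte[1]=81: continuation. acc=(acc<<6)|0x01=0x41
Byte[2]=9A: continuation. acc=(acc<<6)|0x1A=0x105A
Completed: cp=U+105A (starts at byte 0)
Byte[3]=77: 1-byte ASCII. cp=U+0077
Byte[4]=F0: 4-byte lead, need 3 cont bytes. acc=0x0
Byte[5]=92: continuation. acc=(acc<<6)|0x12=0x12
Byte[6]=8A: continuation. acc=(acc<<6)|0x0A=0x48A
Byte[7]=88: continuation. acc=(acc<<6)|0x08=0x12288
Completed: cp=U+12288 (starts at byte 4)

Answer: U+105A U+0077 U+12288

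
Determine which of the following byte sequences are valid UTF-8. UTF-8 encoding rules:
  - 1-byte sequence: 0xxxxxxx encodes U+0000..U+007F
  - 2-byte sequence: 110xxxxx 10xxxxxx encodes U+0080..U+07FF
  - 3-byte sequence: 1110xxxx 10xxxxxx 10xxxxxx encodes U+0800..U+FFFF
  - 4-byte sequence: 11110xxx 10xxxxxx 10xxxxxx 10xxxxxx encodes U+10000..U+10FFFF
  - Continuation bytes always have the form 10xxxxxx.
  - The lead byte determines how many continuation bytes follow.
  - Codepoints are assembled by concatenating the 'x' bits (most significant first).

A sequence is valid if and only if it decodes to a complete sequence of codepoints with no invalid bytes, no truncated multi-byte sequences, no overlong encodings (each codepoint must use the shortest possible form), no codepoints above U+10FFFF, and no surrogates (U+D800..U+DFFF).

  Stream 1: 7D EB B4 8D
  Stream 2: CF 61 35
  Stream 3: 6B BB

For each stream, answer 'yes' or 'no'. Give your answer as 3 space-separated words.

Stream 1: decodes cleanly. VALID
Stream 2: error at byte offset 1. INVALID
Stream 3: error at byte offset 1. INVALID

Answer: yes no no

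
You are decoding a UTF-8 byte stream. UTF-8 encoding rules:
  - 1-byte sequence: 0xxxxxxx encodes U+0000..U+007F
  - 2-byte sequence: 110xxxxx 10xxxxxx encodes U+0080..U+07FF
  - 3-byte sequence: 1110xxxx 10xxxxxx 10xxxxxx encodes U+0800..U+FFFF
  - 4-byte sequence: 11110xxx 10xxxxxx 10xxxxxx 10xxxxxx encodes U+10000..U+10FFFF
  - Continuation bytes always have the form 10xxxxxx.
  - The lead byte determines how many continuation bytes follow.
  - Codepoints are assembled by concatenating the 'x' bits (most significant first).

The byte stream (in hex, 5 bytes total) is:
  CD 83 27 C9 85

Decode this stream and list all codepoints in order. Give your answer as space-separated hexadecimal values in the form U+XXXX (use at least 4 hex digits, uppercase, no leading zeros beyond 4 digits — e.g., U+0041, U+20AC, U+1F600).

Answer: U+0343 U+0027 U+0245

Derivation:
Byte[0]=CD: 2-byte lead, need 1 cont bytes. acc=0xD
Byte[1]=83: continuation. acc=(acc<<6)|0x03=0x343
Completed: cp=U+0343 (starts at byte 0)
Byte[2]=27: 1-byte ASCII. cp=U+0027
Byte[3]=C9: 2-byte lead, need 1 cont bytes. acc=0x9
Byte[4]=85: continuation. acc=(acc<<6)|0x05=0x245
Completed: cp=U+0245 (starts at byte 3)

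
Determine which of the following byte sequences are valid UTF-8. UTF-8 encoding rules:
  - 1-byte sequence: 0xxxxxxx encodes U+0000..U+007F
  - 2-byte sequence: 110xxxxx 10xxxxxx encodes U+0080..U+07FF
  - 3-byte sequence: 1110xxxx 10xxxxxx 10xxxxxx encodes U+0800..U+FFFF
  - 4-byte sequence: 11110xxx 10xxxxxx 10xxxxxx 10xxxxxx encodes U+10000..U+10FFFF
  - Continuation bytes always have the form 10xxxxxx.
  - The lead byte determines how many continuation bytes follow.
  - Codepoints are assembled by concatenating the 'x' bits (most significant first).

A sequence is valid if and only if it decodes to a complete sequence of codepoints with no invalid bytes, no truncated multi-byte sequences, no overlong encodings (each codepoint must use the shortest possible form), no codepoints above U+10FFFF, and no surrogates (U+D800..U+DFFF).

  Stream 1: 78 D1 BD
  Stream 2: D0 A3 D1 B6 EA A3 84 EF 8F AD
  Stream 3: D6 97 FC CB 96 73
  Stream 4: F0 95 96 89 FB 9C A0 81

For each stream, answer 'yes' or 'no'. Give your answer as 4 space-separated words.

Answer: yes yes no no

Derivation:
Stream 1: decodes cleanly. VALID
Stream 2: decodes cleanly. VALID
Stream 3: error at byte offset 2. INVALID
Stream 4: error at byte offset 4. INVALID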